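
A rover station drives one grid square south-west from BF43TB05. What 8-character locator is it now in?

Longitude extended square 0; −1 → -1, wraps to 9, carry into subsquare.
Longitude subsquare t = 19; −1 → 18 = s.
Latitude extended square 5; −1 → 4.

BF43sb94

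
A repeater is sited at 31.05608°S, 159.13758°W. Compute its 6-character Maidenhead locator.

BF08kw

Add 180° to longitude and 90° to latitude: 20.8624, 58.9439.
Field (20°×10°, letters A–R): lon ⌊20.8624/20⌋ = 1 → B; lat ⌊58.9439/10⌋ = 5 → F.
Square (2°×1°, digits 0–9): lon ⌊0.8624/2⌋ = 0; lat ⌊8.9439/1⌋ = 8.
Subsquare (5′×2.5′, letters a–x): lon ⌊0.8624/0.0833333⌋ = 10 → k; lat ⌊0.9439/0.0416667⌋ = 22 → w.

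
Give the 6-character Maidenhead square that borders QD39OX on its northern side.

Latitude subsquare x = 23; +1 → 24, wraps to 0 = a, carry into square.
Latitude square 9; +1 → 10, wraps to 0, carry into field.
Latitude field D = 3; +1 → 4 = E.
The longitude characters are unchanged.

QE30oa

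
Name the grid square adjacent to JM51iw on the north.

JM51ix

Latitude subsquare w = 22; +1 → 23 = x.
The longitude characters are unchanged.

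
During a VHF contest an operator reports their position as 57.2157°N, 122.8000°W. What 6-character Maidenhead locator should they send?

Add 180° to longitude and 90° to latitude: 57.2000, 147.2157.
Field: 57.2000/20 → 2 → C, 147.2157/10 → 14 → O; chars CO.
Square: 17.2000/2 → 8, 7.2157/1 → 7; chars 87.
Subsquare: 1.2000/0.0833333 → 14 → o, 0.2157/0.0416667 → 5 → f; chars of.

CO87of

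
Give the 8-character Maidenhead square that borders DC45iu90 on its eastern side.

DC45ju00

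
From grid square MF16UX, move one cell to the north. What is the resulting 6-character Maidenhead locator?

MF17ua

Latitude subsquare x = 23; +1 → 24, wraps to 0 = a, carry into square.
Latitude square 6; +1 → 7.
The longitude characters are unchanged.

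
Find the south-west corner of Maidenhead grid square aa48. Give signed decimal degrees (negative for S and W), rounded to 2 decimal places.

-82.00, -172.00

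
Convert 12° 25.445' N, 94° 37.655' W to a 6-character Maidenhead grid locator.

EK22qk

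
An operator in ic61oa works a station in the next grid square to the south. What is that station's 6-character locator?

IC60ox

Latitude subsquare a = 0; −1 → -1, wraps to 23 = x, carry into square.
Latitude square 1; −1 → 0.
The longitude characters are unchanged.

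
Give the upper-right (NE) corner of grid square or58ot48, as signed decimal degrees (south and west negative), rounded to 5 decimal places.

88.82917, 111.20833

Field O=14, R=17: +14·20° lon, +17·10° lat → SW at lon 100°, lat 80°.
Square 5, 8: +5·2° lon, +8·1° lat → SW at lon 110°, lat 88°.
Subsquare o=14, t=19: +14·0.0833333° lon, +19·0.0416667° lat → SW at lon 111.167°, lat 88.7917°.
Extended square 4, 8: +4·0.00833333° lon, +8·0.00416667° lat → SW at lon 111.2°, lat 88.825°.
Cell spans 0.00833333° lon × 0.00416667° lat. NE corner is SW corner plus one full cell.
latitude 88.82917, longitude 111.20833.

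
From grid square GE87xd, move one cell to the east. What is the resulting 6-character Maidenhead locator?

GE97ad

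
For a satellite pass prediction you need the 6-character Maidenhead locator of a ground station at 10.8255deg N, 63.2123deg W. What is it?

FK80jt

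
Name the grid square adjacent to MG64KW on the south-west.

MG64jv

Longitude subsquare k = 10; −1 → 9 = j.
Latitude subsquare w = 22; −1 → 21 = v.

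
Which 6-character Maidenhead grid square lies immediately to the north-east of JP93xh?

Longitude subsquare x = 23; +1 → 24, wraps to 0 = a, carry into square.
Longitude square 9; +1 → 10, wraps to 0, carry into field.
Longitude field J = 9; +1 → 10 = K.
Latitude subsquare h = 7; +1 → 8 = i.

KP03ai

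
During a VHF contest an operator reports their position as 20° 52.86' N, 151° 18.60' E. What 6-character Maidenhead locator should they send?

QL50pv

Shift to the Maidenhead origin (180°W, 90°S): lon 331.3100, lat 110.8810.
Field (20°×10°, letters A–R): 331.3100/20 → 16 → Q, 110.8810/10 → 11 → L; chars QL.
Square (2°×1°, digits 0–9): 11.3100/2 → 5, 0.8810/1 → 0; chars 50.
Subsquare (5′×2.5′, letters a–x): 1.3100/0.0833333 → 15 → p, 0.8810/0.0416667 → 21 → v; chars pv.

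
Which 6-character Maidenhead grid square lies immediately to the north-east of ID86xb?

Longitude subsquare x = 23; +1 → 24, wraps to 0 = a, carry into square.
Longitude square 8; +1 → 9.
Latitude subsquare b = 1; +1 → 2 = c.

ID96ac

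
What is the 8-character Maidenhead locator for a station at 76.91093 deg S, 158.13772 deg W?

BB03wc31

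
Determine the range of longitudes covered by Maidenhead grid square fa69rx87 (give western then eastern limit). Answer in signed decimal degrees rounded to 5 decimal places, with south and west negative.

-66.51667, -66.50833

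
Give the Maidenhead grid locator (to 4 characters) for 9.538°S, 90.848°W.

EI40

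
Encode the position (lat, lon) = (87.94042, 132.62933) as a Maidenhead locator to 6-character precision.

PR67hw

Add 180° to longitude and 90° to latitude: 312.6293, 177.9404.
Field: 312.6293/20 → 15 → P, 177.9404/10 → 17 → R; chars PR.
Square: 12.6293/2 → 6, 7.9404/1 → 7; chars 67.
Subsquare: 0.6293/0.0833333 → 7 → h, 0.9404/0.0416667 → 22 → w; chars hw.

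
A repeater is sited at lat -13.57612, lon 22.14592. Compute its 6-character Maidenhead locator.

Add 180° to longitude and 90° to latitude: 202.1459, 76.4239.
Field: lon ⌊202.1459/20⌋ = 10 → K; lat ⌊76.4239/10⌋ = 7 → H.
Square: lon ⌊2.1459/2⌋ = 1; lat ⌊6.4239/1⌋ = 6.
Subsquare: lon ⌊0.1459/0.0833333⌋ = 1 → b; lat ⌊0.4239/0.0416667⌋ = 10 → k.

KH16bk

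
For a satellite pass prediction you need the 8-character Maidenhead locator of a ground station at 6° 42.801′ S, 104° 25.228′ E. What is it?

OI23fg08

Add 180° to longitude and 90° to latitude: 284.42047, 83.28665.
Field (20°×10°, letters A–R): lon ⌊284.42047/20⌋ = 14 → O; lat ⌊83.28665/10⌋ = 8 → I.
Square (2°×1°, digits 0–9): lon ⌊4.42047/2⌋ = 2; lat ⌊3.28665/1⌋ = 3.
Subsquare (5′×2.5′, letters a–x): lon ⌊0.42047/0.0833333⌋ = 5 → f; lat ⌊0.28665/0.0416667⌋ = 6 → g.
Extended square (30″×15″, digits 0–9): lon ⌊0.00380/0.00833333⌋ = 0; lat ⌊0.03665/0.00416667⌋ = 8.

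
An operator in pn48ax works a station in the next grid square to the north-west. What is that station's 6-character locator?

PN39xa

Longitude subsquare a = 0; −1 → -1, wraps to 23 = x, carry into square.
Longitude square 4; −1 → 3.
Latitude subsquare x = 23; +1 → 24, wraps to 0 = a, carry into square.
Latitude square 8; +1 → 9.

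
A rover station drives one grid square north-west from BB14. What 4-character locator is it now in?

Longitude square 1; −1 → 0.
Latitude square 4; +1 → 5.

BB05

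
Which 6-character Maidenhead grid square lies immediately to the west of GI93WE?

Longitude subsquare w = 22; −1 → 21 = v.
The latitude characters are unchanged.

GI93ve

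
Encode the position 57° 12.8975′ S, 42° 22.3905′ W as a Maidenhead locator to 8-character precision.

GD82ts58

Shift to the Maidenhead origin (180°W, 90°S): lon 137.62682, lat 32.78504.
Field (20°×10°, letters A–R): lon ⌊137.62682/20⌋ = 6 → G; lat ⌊32.78504/10⌋ = 3 → D.
Square (2°×1°, digits 0–9): lon ⌊17.62682/2⌋ = 8; lat ⌊2.78504/1⌋ = 2.
Subsquare (5′×2.5′, letters a–x): lon ⌊1.62682/0.0833333⌋ = 19 → t; lat ⌊0.78504/0.0416667⌋ = 18 → s.
Extended square (30″×15″, digits 0–9): lon ⌊0.04349/0.00833333⌋ = 5; lat ⌊0.03504/0.00416667⌋ = 8.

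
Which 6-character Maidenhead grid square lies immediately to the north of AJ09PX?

AK00pa

Latitude subsquare x = 23; +1 → 24, wraps to 0 = a, carry into square.
Latitude square 9; +1 → 10, wraps to 0, carry into field.
Latitude field J = 9; +1 → 10 = K.
The longitude characters are unchanged.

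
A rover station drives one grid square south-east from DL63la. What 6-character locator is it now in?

DL62mx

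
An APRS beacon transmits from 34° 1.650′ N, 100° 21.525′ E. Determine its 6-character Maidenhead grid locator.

Offset from 180°W / 90°S: lon 280.3587°, lat 124.0275°.
Field: lon ⌊280.3587/20⌋ = 14 → O; lat ⌊124.0275/10⌋ = 12 → M.
Square: lon ⌊0.3587/2⌋ = 0; lat ⌊4.0275/1⌋ = 4.
Subsquare: lon ⌊0.3587/0.0833333⌋ = 4 → e; lat ⌊0.0275/0.0416667⌋ = 0 → a.

OM04ea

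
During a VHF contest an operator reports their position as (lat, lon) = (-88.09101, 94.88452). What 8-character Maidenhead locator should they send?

Shift to the Maidenhead origin (180°W, 90°S): lon 274.88452, lat 1.90899.
Field: 274.88452/20 → 13 → N, 1.90899/10 → 0 → A; chars NA.
Square: 14.88452/2 → 7, 1.90899/1 → 1; chars 71.
Subsquare: 0.88452/0.0833333 → 10 → k, 0.90899/0.0416667 → 21 → v; chars kv.
Extended square: 0.05119/0.00833333 → 6, 0.03399/0.00416667 → 8; chars 68.

NA71kv68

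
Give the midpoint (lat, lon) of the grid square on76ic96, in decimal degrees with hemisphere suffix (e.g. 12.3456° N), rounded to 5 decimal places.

46.11042° N, 114.74583° E

Field O=14, N=13: +14·20° lon, +13·10° lat → SW at lon 100°, lat 40°.
Square 7, 6: +7·2° lon, +6·1° lat → SW at lon 114°, lat 46°.
Subsquare i=8, c=2: +8·0.0833333° lon, +2·0.0416667° lat → SW at lon 114.667°, lat 46.0833°.
Extended square 9, 6: +9·0.00833333° lon, +6·0.00416667° lat → SW at lon 114.742°, lat 46.1083°.
Cell spans 0.00833333° lon × 0.00416667° lat. Centre is SW corner plus half of each.
latitude 46.11042° N, longitude 114.74583° E.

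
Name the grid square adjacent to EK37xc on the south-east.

Longitude subsquare x = 23; +1 → 24, wraps to 0 = a, carry into square.
Longitude square 3; +1 → 4.
Latitude subsquare c = 2; −1 → 1 = b.

EK47ab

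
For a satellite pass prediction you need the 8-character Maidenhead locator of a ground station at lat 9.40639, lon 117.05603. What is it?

OJ89mj67

Add 180° to longitude and 90° to latitude: 297.05603, 99.40639.
Field (20°×10°, letters A–R): lon ⌊297.05603/20⌋ = 14 → O; lat ⌊99.40639/10⌋ = 9 → J.
Square (2°×1°, digits 0–9): lon ⌊17.05603/2⌋ = 8; lat ⌊9.40639/1⌋ = 9.
Subsquare (5′×2.5′, letters a–x): lon ⌊1.05603/0.0833333⌋ = 12 → m; lat ⌊0.40639/0.0416667⌋ = 9 → j.
Extended square (30″×15″, digits 0–9): lon ⌊0.05603/0.00833333⌋ = 6; lat ⌊0.03139/0.00416667⌋ = 7.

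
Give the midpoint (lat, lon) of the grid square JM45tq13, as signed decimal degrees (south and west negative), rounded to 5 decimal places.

35.68125, 9.59583

Field J=9, M=12: +9·20° lon, +12·10° lat → SW at lon 0°, lat 30°.
Square 4, 5: +4·2° lon, +5·1° lat → SW at lon 8°, lat 35°.
Subsquare t=19, q=16: +19·0.0833333° lon, +16·0.0416667° lat → SW at lon 9.58333°, lat 35.6667°.
Extended square 1, 3: +1·0.00833333° lon, +3·0.00416667° lat → SW at lon 9.59167°, lat 35.6792°.
Cell spans 0.00833333° lon × 0.00416667° lat. Centre is SW corner plus half of each.
latitude 35.68125, longitude 9.59583.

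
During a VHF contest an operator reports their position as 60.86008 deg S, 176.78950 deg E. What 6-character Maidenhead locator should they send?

RC89jd

Add 180° to longitude and 90° to latitude: 356.7895, 29.1399.
Field: lon ⌊356.7895/20⌋ = 17 → R; lat ⌊29.1399/10⌋ = 2 → C.
Square: lon ⌊16.7895/2⌋ = 8; lat ⌊9.1399/1⌋ = 9.
Subsquare: lon ⌊0.7895/0.0833333⌋ = 9 → j; lat ⌊0.1399/0.0416667⌋ = 3 → d.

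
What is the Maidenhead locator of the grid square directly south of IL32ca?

Latitude subsquare a = 0; −1 → -1, wraps to 23 = x, carry into square.
Latitude square 2; −1 → 1.
The longitude characters are unchanged.

IL31cx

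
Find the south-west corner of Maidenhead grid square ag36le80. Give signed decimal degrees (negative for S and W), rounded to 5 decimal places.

Field A=0, G=6: +0·20° lon, +6·10° lat → SW at lon -180°, lat -30°.
Square 3, 6: +3·2° lon, +6·1° lat → SW at lon -174°, lat -24°.
Subsquare l=11, e=4: +11·0.0833333° lon, +4·0.0416667° lat → SW at lon -173.083°, lat -23.8333°.
Extended square 8, 0: +8·0.00833333° lon, +0·0.00416667° lat → SW at lon -173.017°, lat -23.8333°.
latitude -23.83333, longitude -173.01667.

-23.83333, -173.01667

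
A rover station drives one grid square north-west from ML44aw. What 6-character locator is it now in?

ML34xx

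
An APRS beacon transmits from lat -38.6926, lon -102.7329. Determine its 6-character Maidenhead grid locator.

DF81ph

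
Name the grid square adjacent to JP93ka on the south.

Latitude subsquare a = 0; −1 → -1, wraps to 23 = x, carry into square.
Latitude square 3; −1 → 2.
The longitude characters are unchanged.

JP92kx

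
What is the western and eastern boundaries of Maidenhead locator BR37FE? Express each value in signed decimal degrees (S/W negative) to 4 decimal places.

Field B=1, R=17: +1·20° lon, +17·10° lat → SW at lon -160°, lat 80°.
Square 3, 7: +3·2° lon, +7·1° lat → SW at lon -154°, lat 87°.
Subsquare f=5, e=4: +5·0.0833333° lon, +4·0.0416667° lat → SW at lon -153.583°, lat 87.1667°.
Cell spans 0.0833333° lon × 0.0416667° lat.
west -153.5833, east -153.5000.

-153.5833, -153.5000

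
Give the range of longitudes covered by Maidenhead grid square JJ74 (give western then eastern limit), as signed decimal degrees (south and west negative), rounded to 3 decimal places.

Field J=9, J=9: +9·20° lon, +9·10° lat → SW at lon 0°, lat 0°.
Square 7, 4: +7·2° lon, +4·1° lat → SW at lon 14°, lat 4°.
Cell spans 2° lon × 1° lat.
west 14.000, east 16.000.

14.000, 16.000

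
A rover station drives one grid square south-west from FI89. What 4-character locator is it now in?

Longitude square 8; −1 → 7.
Latitude square 9; −1 → 8.

FI78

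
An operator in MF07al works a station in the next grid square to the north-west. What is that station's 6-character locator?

Longitude subsquare a = 0; −1 → -1, wraps to 23 = x, carry into square.
Longitude square 0; −1 → -1, wraps to 9, carry into field.
Longitude field M = 12; −1 → 11 = L.
Latitude subsquare l = 11; +1 → 12 = m.

LF97xm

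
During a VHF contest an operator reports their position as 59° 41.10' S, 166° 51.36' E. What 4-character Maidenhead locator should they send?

RD30

Shift to the Maidenhead origin (180°W, 90°S): lon 346.86, lat 30.31.
Field: lon ⌊346.86/20⌋ = 17 → R; lat ⌊30.31/10⌋ = 3 → D.
Square: lon ⌊6.86/2⌋ = 3; lat ⌊0.31/1⌋ = 0.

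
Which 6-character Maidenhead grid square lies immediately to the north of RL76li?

RL76lj

Latitude subsquare i = 8; +1 → 9 = j.
The longitude characters are unchanged.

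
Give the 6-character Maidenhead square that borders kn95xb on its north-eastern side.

Longitude subsquare x = 23; +1 → 24, wraps to 0 = a, carry into square.
Longitude square 9; +1 → 10, wraps to 0, carry into field.
Longitude field K = 10; +1 → 11 = L.
Latitude subsquare b = 1; +1 → 2 = c.

LN05ac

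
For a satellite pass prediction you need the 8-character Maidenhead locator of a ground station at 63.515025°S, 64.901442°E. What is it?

Offset from 180°W / 90°S: lon 244.90144°, lat 26.48497°.
Field: 244.90144/20 → 12 → M, 26.48497/10 → 2 → C; chars MC.
Square: 4.90144/2 → 2, 6.48497/1 → 6; chars 26.
Subsquare: 0.90144/0.0833333 → 10 → k, 0.48497/0.0416667 → 11 → l; chars kl.
Extended square: 0.06811/0.00833333 → 8, 0.02664/0.00416667 → 6; chars 86.

MC26kl86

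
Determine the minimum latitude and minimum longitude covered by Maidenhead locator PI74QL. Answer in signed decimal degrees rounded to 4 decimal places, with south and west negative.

-5.5417, 135.3333

Field P=15, I=8: +15·20° lon, +8·10° lat → SW at lon 120°, lat -10°.
Square 7, 4: +7·2° lon, +4·1° lat → SW at lon 134°, lat -6°.
Subsquare q=16, l=11: +16·0.0833333° lon, +11·0.0416667° lat → SW at lon 135.333°, lat -5.54167°.
latitude -5.5417, longitude 135.3333.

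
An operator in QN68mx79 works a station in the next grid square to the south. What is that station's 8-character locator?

QN68mx78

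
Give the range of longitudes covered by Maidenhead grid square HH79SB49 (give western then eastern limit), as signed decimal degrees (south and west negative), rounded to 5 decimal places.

Field H=7, H=7: +7·20° lon, +7·10° lat → SW at lon -40°, lat -20°.
Square 7, 9: +7·2° lon, +9·1° lat → SW at lon -26°, lat -11°.
Subsquare s=18, b=1: +18·0.0833333° lon, +1·0.0416667° lat → SW at lon -24.5°, lat -10.9583°.
Extended square 4, 9: +4·0.00833333° lon, +9·0.00416667° lat → SW at lon -24.4667°, lat -10.9208°.
Cell spans 0.00833333° lon × 0.00416667° lat.
west -24.46667, east -24.45833.

-24.46667, -24.45833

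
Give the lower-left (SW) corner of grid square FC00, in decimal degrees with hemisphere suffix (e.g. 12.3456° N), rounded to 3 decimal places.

Field F=5, C=2: +5·20° lon, +2·10° lat → SW at lon -80°, lat -70°.
Square 0, 0: +0·2° lon, +0·1° lat → SW at lon -80°, lat -70°.
latitude 70.000° S, longitude 80.000° W.

70.000° S, 80.000° W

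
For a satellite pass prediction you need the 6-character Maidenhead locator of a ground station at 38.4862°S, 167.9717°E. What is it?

Offset from 180°W / 90°S: lon 347.9717°, lat 51.5138°.
Field (20°×10°, letters A–R): lon ⌊347.9717/20⌋ = 17 → R; lat ⌊51.5138/10⌋ = 5 → F.
Square (2°×1°, digits 0–9): lon ⌊7.9717/2⌋ = 3; lat ⌊1.5138/1⌋ = 1.
Subsquare (5′×2.5′, letters a–x): lon ⌊1.9717/0.0833333⌋ = 23 → x; lat ⌊0.5138/0.0416667⌋ = 12 → m.

RF31xm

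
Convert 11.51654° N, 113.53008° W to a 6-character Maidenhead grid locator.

DK31fm

Add 180° to longitude and 90° to latitude: 66.4699, 101.5165.
Field: 66.4699/20 → 3 → D, 101.5165/10 → 10 → K; chars DK.
Square: 6.4699/2 → 3, 1.5165/1 → 1; chars 31.
Subsquare: 0.4699/0.0833333 → 5 → f, 0.5165/0.0416667 → 12 → m; chars fm.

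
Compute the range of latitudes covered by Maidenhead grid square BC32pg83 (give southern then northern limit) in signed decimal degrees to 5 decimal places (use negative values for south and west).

-67.73750, -67.73333

Field B=1, C=2: +1·20° lon, +2·10° lat → SW at lon -160°, lat -70°.
Square 3, 2: +3·2° lon, +2·1° lat → SW at lon -154°, lat -68°.
Subsquare p=15, g=6: +15·0.0833333° lon, +6·0.0416667° lat → SW at lon -152.75°, lat -67.75°.
Extended square 8, 3: +8·0.00833333° lon, +3·0.00416667° lat → SW at lon -152.683°, lat -67.7375°.
Cell spans 0.00833333° lon × 0.00416667° lat.
south -67.73750, north -67.73333.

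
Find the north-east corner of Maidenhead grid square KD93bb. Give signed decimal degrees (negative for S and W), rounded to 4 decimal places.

-56.9167, 38.1667

Field K=10, D=3: +10·20° lon, +3·10° lat → SW at lon 20°, lat -60°.
Square 9, 3: +9·2° lon, +3·1° lat → SW at lon 38°, lat -57°.
Subsquare b=1, b=1: +1·0.0833333° lon, +1·0.0416667° lat → SW at lon 38.0833°, lat -56.9583°.
Cell spans 0.0833333° lon × 0.0416667° lat. NE corner is SW corner plus one full cell.
latitude -56.9167, longitude 38.1667.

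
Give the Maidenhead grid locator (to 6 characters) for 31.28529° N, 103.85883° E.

OM11wg

Shift to the Maidenhead origin (180°W, 90°S): lon 283.8588, lat 121.2853.
Field: 283.8588/20 → 14 → O, 121.2853/10 → 12 → M; chars OM.
Square: 3.8588/2 → 1, 1.2853/1 → 1; chars 11.
Subsquare: 1.8588/0.0833333 → 22 → w, 0.2853/0.0416667 → 6 → g; chars wg.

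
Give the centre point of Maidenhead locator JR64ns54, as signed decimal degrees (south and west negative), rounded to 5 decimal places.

Field J=9, R=17: +9·20° lon, +17·10° lat → SW at lon 0°, lat 80°.
Square 6, 4: +6·2° lon, +4·1° lat → SW at lon 12°, lat 84°.
Subsquare n=13, s=18: +13·0.0833333° lon, +18·0.0416667° lat → SW at lon 13.0833°, lat 84.75°.
Extended square 5, 4: +5·0.00833333° lon, +4·0.00416667° lat → SW at lon 13.125°, lat 84.7667°.
Cell spans 0.00833333° lon × 0.00416667° lat. Centre is SW corner plus half of each.
latitude 84.76875, longitude 13.12917.

84.76875, 13.12917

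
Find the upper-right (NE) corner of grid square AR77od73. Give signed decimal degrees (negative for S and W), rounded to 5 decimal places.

Field A=0, R=17: +0·20° lon, +17·10° lat → SW at lon -180°, lat 80°.
Square 7, 7: +7·2° lon, +7·1° lat → SW at lon -166°, lat 87°.
Subsquare o=14, d=3: +14·0.0833333° lon, +3·0.0416667° lat → SW at lon -164.833°, lat 87.125°.
Extended square 7, 3: +7·0.00833333° lon, +3·0.00416667° lat → SW at lon -164.775°, lat 87.1375°.
Cell spans 0.00833333° lon × 0.00416667° lat. NE corner is SW corner plus one full cell.
latitude 87.14167, longitude -164.76667.

87.14167, -164.76667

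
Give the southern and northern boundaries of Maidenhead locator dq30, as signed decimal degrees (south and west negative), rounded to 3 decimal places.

70.000, 71.000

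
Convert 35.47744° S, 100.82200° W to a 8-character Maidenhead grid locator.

Shift to the Maidenhead origin (180°W, 90°S): lon 79.17800, lat 54.52256.
Field: 79.17800/20 → 3 → D, 54.52256/10 → 5 → F; chars DF.
Square: 19.17800/2 → 9, 4.52256/1 → 4; chars 94.
Subsquare: 1.17800/0.0833333 → 14 → o, 0.52256/0.0416667 → 12 → m; chars om.
Extended square: 0.01133/0.00833333 → 1, 0.02256/0.00416667 → 5; chars 15.

DF94om15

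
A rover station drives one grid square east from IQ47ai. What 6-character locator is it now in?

IQ47bi

Longitude subsquare a = 0; +1 → 1 = b.
The latitude characters are unchanged.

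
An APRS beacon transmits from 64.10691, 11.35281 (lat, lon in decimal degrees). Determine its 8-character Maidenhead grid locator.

JP54qc25

Add 180° to longitude and 90° to latitude: 191.35281, 154.10691.
Field: 191.35281/20 → 9 → J, 154.10691/10 → 15 → P; chars JP.
Square: 11.35281/2 → 5, 4.10691/1 → 4; chars 54.
Subsquare: 1.35281/0.0833333 → 16 → q, 0.10691/0.0416667 → 2 → c; chars qc.
Extended square: 0.01948/0.00833333 → 2, 0.02358/0.00416667 → 5; chars 25.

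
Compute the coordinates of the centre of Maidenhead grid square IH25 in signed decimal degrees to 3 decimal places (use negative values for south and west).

-14.500, -15.000

Field I=8, H=7: +8·20° lon, +7·10° lat → SW at lon -20°, lat -20°.
Square 2, 5: +2·2° lon, +5·1° lat → SW at lon -16°, lat -15°.
Cell spans 2° lon × 1° lat. Centre is SW corner plus half of each.
latitude -14.500, longitude -15.000.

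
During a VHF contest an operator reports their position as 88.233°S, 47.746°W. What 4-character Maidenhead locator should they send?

GA61

Add 180° to longitude and 90° to latitude: 132.25, 1.77.
Field: 132.25/20 → 6 → G, 1.77/10 → 0 → A; chars GA.
Square: 12.25/2 → 6, 1.77/1 → 1; chars 61.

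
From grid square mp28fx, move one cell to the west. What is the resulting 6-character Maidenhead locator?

Longitude subsquare f = 5; −1 → 4 = e.
The latitude characters are unchanged.

MP28ex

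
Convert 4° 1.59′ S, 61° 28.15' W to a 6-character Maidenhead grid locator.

FI95gx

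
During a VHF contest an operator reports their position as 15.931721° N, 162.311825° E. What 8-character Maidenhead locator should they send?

RK15dw73

Add 180° to longitude and 90° to latitude: 342.31182, 105.93172.
Field: 342.31182/20 → 17 → R, 105.93172/10 → 10 → K; chars RK.
Square: 2.31182/2 → 1, 5.93172/1 → 5; chars 15.
Subsquare: 0.31182/0.0833333 → 3 → d, 0.93172/0.0416667 → 22 → w; chars dw.
Extended square: 0.06182/0.00833333 → 7, 0.01505/0.00416667 → 3; chars 73.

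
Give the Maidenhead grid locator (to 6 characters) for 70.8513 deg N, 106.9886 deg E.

Offset from 180°W / 90°S: lon 286.9886°, lat 160.8513°.
Field: 286.9886/20 → 14 → O, 160.8513/10 → 16 → Q; chars OQ.
Square: 6.9886/2 → 3, 0.8513/1 → 0; chars 30.
Subsquare: 0.9886/0.0833333 → 11 → l, 0.8513/0.0416667 → 20 → u; chars lu.

OQ30lu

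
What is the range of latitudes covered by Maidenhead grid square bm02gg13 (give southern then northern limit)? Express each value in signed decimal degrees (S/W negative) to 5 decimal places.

32.26250, 32.26667

Field B=1, M=12: +1·20° lon, +12·10° lat → SW at lon -160°, lat 30°.
Square 0, 2: +0·2° lon, +2·1° lat → SW at lon -160°, lat 32°.
Subsquare g=6, g=6: +6·0.0833333° lon, +6·0.0416667° lat → SW at lon -159.5°, lat 32.25°.
Extended square 1, 3: +1·0.00833333° lon, +3·0.00416667° lat → SW at lon -159.492°, lat 32.2625°.
Cell spans 0.00833333° lon × 0.00416667° lat.
south 32.26250, north 32.26667.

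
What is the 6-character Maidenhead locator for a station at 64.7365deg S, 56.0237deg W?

GC15xg

Offset from 180°W / 90°S: lon 123.9763°, lat 25.2635°.
Field (20°×10°, letters A–R): lon ⌊123.9763/20⌋ = 6 → G; lat ⌊25.2635/10⌋ = 2 → C.
Square (2°×1°, digits 0–9): lon ⌊3.9763/2⌋ = 1; lat ⌊5.2635/1⌋ = 5.
Subsquare (5′×2.5′, letters a–x): lon ⌊1.9763/0.0833333⌋ = 23 → x; lat ⌊0.2635/0.0416667⌋ = 6 → g.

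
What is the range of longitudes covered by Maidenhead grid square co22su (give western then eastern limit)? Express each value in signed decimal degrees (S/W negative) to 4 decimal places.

Field C=2, O=14: +2·20° lon, +14·10° lat → SW at lon -140°, lat 50°.
Square 2, 2: +2·2° lon, +2·1° lat → SW at lon -136°, lat 52°.
Subsquare s=18, u=20: +18·0.0833333° lon, +20·0.0416667° lat → SW at lon -134.5°, lat 52.8333°.
Cell spans 0.0833333° lon × 0.0416667° lat.
west -134.5000, east -134.4167.

-134.5000, -134.4167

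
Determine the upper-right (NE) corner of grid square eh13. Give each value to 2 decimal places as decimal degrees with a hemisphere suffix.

Field E=4, H=7: +4·20° lon, +7·10° lat → SW at lon -100°, lat -20°.
Square 1, 3: +1·2° lon, +3·1° lat → SW at lon -98°, lat -17°.
Cell spans 2° lon × 1° lat. NE corner is SW corner plus one full cell.
latitude 16.00° S, longitude 96.00° W.

16.00° S, 96.00° W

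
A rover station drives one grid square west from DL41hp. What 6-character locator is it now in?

DL41gp

Longitude subsquare h = 7; −1 → 6 = g.
The latitude characters are unchanged.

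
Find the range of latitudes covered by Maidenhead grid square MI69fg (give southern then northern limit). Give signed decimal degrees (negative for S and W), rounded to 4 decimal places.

Field M=12, I=8: +12·20° lon, +8·10° lat → SW at lon 60°, lat -10°.
Square 6, 9: +6·2° lon, +9·1° lat → SW at lon 72°, lat -1°.
Subsquare f=5, g=6: +5·0.0833333° lon, +6·0.0416667° lat → SW at lon 72.4167°, lat -0.75°.
Cell spans 0.0833333° lon × 0.0416667° lat.
south -0.7500, north -0.7083.

-0.7500, -0.7083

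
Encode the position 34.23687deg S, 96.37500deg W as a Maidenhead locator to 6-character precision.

Offset from 180°W / 90°S: lon 83.6250°, lat 55.7631°.
Field: 83.6250/20 → 4 → E, 55.7631/10 → 5 → F; chars EF.
Square: 3.6250/2 → 1, 5.7631/1 → 5; chars 15.
Subsquare: 1.6250/0.0833333 → 19 → t, 0.7631/0.0416667 → 18 → s; chars ts.

EF15ts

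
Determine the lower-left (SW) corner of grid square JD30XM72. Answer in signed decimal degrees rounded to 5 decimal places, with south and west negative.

Field J=9, D=3: +9·20° lon, +3·10° lat → SW at lon 0°, lat -60°.
Square 3, 0: +3·2° lon, +0·1° lat → SW at lon 6°, lat -60°.
Subsquare x=23, m=12: +23·0.0833333° lon, +12·0.0416667° lat → SW at lon 7.91667°, lat -59.5°.
Extended square 7, 2: +7·0.00833333° lon, +2·0.00416667° lat → SW at lon 7.975°, lat -59.4917°.
latitude -59.49167, longitude 7.97500.

-59.49167, 7.97500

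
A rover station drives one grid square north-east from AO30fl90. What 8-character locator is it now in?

Longitude extended square 9; +1 → 10, wraps to 0, carry into subsquare.
Longitude subsquare f = 5; +1 → 6 = g.
Latitude extended square 0; +1 → 1.

AO30gl01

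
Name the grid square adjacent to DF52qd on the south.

Latitude subsquare d = 3; −1 → 2 = c.
The longitude characters are unchanged.

DF52qc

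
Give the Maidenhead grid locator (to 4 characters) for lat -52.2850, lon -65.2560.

Add 180° to longitude and 90° to latitude: 114.74, 37.72.
Field (20°×10°, letters A–R): lon ⌊114.74/20⌋ = 5 → F; lat ⌊37.72/10⌋ = 3 → D.
Square (2°×1°, digits 0–9): lon ⌊14.74/2⌋ = 7; lat ⌊7.72/1⌋ = 7.

FD77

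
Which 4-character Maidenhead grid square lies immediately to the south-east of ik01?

Longitude square 0; +1 → 1.
Latitude square 1; −1 → 0.

IK10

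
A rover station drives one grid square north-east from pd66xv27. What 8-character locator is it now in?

Longitude extended square 2; +1 → 3.
Latitude extended square 7; +1 → 8.

PD66xv38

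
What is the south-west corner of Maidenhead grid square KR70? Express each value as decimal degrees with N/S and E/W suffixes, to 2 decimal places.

80.00° N, 34.00° E

Field K=10, R=17: +10·20° lon, +17·10° lat → SW at lon 20°, lat 80°.
Square 7, 0: +7·2° lon, +0·1° lat → SW at lon 34°, lat 80°.
latitude 80.00° N, longitude 34.00° E.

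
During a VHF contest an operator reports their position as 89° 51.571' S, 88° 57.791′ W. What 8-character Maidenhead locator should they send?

Add 180° to longitude and 90° to latitude: 91.03682, 0.14048.
Field: lon ⌊91.03682/20⌋ = 4 → E; lat ⌊0.14048/10⌋ = 0 → A.
Square: lon ⌊11.03682/2⌋ = 5; lat ⌊0.14048/1⌋ = 0.
Subsquare: lon ⌊1.03682/0.0833333⌋ = 12 → m; lat ⌊0.14048/0.0416667⌋ = 3 → d.
Extended square: lon ⌊0.03682/0.00833333⌋ = 4; lat ⌊0.01548/0.00416667⌋ = 3.

EA50md43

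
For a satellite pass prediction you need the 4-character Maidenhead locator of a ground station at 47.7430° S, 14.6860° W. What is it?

IE22

Add 180° to longitude and 90° to latitude: 165.31, 42.26.
Field (20°×10°, letters A–R): lon ⌊165.31/20⌋ = 8 → I; lat ⌊42.26/10⌋ = 4 → E.
Square (2°×1°, digits 0–9): lon ⌊5.31/2⌋ = 2; lat ⌊2.26/1⌋ = 2.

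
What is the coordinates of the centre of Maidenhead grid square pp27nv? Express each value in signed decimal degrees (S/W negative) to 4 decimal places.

67.8958, 125.1250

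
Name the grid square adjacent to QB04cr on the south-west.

Longitude subsquare c = 2; −1 → 1 = b.
Latitude subsquare r = 17; −1 → 16 = q.

QB04bq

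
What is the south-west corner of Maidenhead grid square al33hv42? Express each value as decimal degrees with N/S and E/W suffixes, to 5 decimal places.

Field A=0, L=11: +0·20° lon, +11·10° lat → SW at lon -180°, lat 20°.
Square 3, 3: +3·2° lon, +3·1° lat → SW at lon -174°, lat 23°.
Subsquare h=7, v=21: +7·0.0833333° lon, +21·0.0416667° lat → SW at lon -173.417°, lat 23.875°.
Extended square 4, 2: +4·0.00833333° lon, +2·0.00416667° lat → SW at lon -173.383°, lat 23.8833°.
latitude 23.88333° N, longitude 173.38333° W.

23.88333° N, 173.38333° W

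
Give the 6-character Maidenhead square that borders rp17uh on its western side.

Longitude subsquare u = 20; −1 → 19 = t.
The latitude characters are unchanged.

RP17th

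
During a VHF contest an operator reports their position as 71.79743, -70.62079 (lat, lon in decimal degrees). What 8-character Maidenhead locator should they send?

FQ41qt51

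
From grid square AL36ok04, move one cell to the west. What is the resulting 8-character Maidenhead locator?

AL36nk94

Longitude extended square 0; −1 → -1, wraps to 9, carry into subsquare.
Longitude subsquare o = 14; −1 → 13 = n.
The latitude characters are unchanged.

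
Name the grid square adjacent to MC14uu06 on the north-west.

Longitude extended square 0; −1 → -1, wraps to 9, carry into subsquare.
Longitude subsquare u = 20; −1 → 19 = t.
Latitude extended square 6; +1 → 7.

MC14tu97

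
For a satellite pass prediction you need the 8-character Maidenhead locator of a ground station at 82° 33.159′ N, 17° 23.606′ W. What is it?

IR12hn22

Add 180° to longitude and 90° to latitude: 162.60657, 172.55265.
Field: lon ⌊162.60657/20⌋ = 8 → I; lat ⌊172.55265/10⌋ = 17 → R.
Square: lon ⌊2.60657/2⌋ = 1; lat ⌊2.55265/1⌋ = 2.
Subsquare: lon ⌊0.60657/0.0833333⌋ = 7 → h; lat ⌊0.55265/0.0416667⌋ = 13 → n.
Extended square: lon ⌊0.02323/0.00833333⌋ = 2; lat ⌊0.01098/0.00416667⌋ = 2.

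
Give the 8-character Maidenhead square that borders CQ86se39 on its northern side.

CQ86sf30

Latitude extended square 9; +1 → 10, wraps to 0, carry into subsquare.
Latitude subsquare e = 4; +1 → 5 = f.
The longitude characters are unchanged.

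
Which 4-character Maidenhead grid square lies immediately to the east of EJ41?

EJ51

Longitude square 4; +1 → 5.
The latitude characters are unchanged.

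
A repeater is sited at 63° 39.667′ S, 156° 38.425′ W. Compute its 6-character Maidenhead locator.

Offset from 180°W / 90°S: lon 23.3596°, lat 26.3389°.
Field: lon ⌊23.3596/20⌋ = 1 → B; lat ⌊26.3389/10⌋ = 2 → C.
Square: lon ⌊3.3596/2⌋ = 1; lat ⌊6.3389/1⌋ = 6.
Subsquare: lon ⌊1.3596/0.0833333⌋ = 16 → q; lat ⌊0.3389/0.0416667⌋ = 8 → i.

BC16qi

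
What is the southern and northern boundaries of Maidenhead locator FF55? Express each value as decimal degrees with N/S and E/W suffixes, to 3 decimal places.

35.000° S, 34.000° S

Field F=5, F=5: +5·20° lon, +5·10° lat → SW at lon -80°, lat -40°.
Square 5, 5: +5·2° lon, +5·1° lat → SW at lon -70°, lat -35°.
Cell spans 2° lon × 1° lat.
south 35.000° S, north 34.000° S.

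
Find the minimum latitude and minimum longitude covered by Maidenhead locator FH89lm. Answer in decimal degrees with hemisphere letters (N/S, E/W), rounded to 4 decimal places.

10.5000° S, 63.0833° W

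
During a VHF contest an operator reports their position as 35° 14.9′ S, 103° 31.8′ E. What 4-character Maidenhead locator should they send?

OF14

Add 180° to longitude and 90° to latitude: 283.53, 54.75.
Field: 283.53/20 → 14 → O, 54.75/10 → 5 → F; chars OF.
Square: 3.53/2 → 1, 4.75/1 → 4; chars 14.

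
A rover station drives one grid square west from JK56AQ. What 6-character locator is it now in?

Longitude subsquare a = 0; −1 → -1, wraps to 23 = x, carry into square.
Longitude square 5; −1 → 4.
The latitude characters are unchanged.

JK46xq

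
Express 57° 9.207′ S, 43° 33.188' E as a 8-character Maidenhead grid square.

LD12su63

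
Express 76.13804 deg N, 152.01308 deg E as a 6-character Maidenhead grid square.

QQ66ad

Add 180° to longitude and 90° to latitude: 332.0131, 166.1380.
Field: 332.0131/20 → 16 → Q, 166.1380/10 → 16 → Q; chars QQ.
Square: 12.0131/2 → 6, 6.1380/1 → 6; chars 66.
Subsquare: 0.0131/0.0833333 → 0 → a, 0.1380/0.0416667 → 3 → d; chars ad.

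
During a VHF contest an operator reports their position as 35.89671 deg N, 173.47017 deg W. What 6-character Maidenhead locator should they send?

AM35gv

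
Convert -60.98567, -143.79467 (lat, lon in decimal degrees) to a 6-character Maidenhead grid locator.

Add 180° to longitude and 90° to latitude: 36.2053, 29.0143.
Field (20°×10°, letters A–R): 36.2053/20 → 1 → B, 29.0143/10 → 2 → C; chars BC.
Square (2°×1°, digits 0–9): 16.2053/2 → 8, 9.0143/1 → 9; chars 89.
Subsquare (5′×2.5′, letters a–x): 0.2053/0.0833333 → 2 → c, 0.0143/0.0416667 → 0 → a; chars ca.

BC89ca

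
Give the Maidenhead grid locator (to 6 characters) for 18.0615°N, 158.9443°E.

QK98lb

Add 180° to longitude and 90° to latitude: 338.9443, 108.0615.
Field: 338.9443/20 → 16 → Q, 108.0615/10 → 10 → K; chars QK.
Square: 18.9443/2 → 9, 8.0615/1 → 8; chars 98.
Subsquare: 0.9443/0.0833333 → 11 → l, 0.0615/0.0416667 → 1 → b; chars lb.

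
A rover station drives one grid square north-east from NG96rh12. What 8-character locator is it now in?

Longitude extended square 1; +1 → 2.
Latitude extended square 2; +1 → 3.

NG96rh23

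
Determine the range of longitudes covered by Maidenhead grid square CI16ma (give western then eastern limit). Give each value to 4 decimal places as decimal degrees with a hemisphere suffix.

Field C=2, I=8: +2·20° lon, +8·10° lat → SW at lon -140°, lat -10°.
Square 1, 6: +1·2° lon, +6·1° lat → SW at lon -138°, lat -4°.
Subsquare m=12, a=0: +12·0.0833333° lon, +0·0.0416667° lat → SW at lon -137°, lat -4°.
Cell spans 0.0833333° lon × 0.0416667° lat.
west 137.0000° W, east 136.9167° W.

137.0000° W, 136.9167° W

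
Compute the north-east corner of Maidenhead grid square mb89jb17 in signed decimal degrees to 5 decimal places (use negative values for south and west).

Field M=12, B=1: +12·20° lon, +1·10° lat → SW at lon 60°, lat -80°.
Square 8, 9: +8·2° lon, +9·1° lat → SW at lon 76°, lat -71°.
Subsquare j=9, b=1: +9·0.0833333° lon, +1·0.0416667° lat → SW at lon 76.75°, lat -70.9583°.
Extended square 1, 7: +1·0.00833333° lon, +7·0.00416667° lat → SW at lon 76.7583°, lat -70.9292°.
Cell spans 0.00833333° lon × 0.00416667° lat. NE corner is SW corner plus one full cell.
latitude -70.92500, longitude 76.76667.

-70.92500, 76.76667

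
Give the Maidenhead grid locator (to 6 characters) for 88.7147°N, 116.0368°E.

OR88ar

Offset from 180°W / 90°S: lon 296.0368°, lat 178.7147°.
Field: 296.0368/20 → 14 → O, 178.7147/10 → 17 → R; chars OR.
Square: 16.0368/2 → 8, 8.7147/1 → 8; chars 88.
Subsquare: 0.0368/0.0833333 → 0 → a, 0.7147/0.0416667 → 17 → r; chars ar.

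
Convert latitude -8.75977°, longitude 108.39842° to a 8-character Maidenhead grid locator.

OI41ef77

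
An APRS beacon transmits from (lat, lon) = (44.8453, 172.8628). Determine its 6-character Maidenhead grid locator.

RN64ku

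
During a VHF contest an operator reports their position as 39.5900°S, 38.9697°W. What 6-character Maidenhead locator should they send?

Offset from 180°W / 90°S: lon 141.0303°, lat 50.4100°.
Field: 141.0303/20 → 7 → H, 50.4100/10 → 5 → F; chars HF.
Square: 1.0303/2 → 0, 0.4100/1 → 0; chars 00.
Subsquare: 1.0303/0.0833333 → 12 → m, 0.4100/0.0416667 → 9 → j; chars mj.

HF00mj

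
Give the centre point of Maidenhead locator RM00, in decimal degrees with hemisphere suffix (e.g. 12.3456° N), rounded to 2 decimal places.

30.50° N, 161.00° E

Field R=17, M=12: +17·20° lon, +12·10° lat → SW at lon 160°, lat 30°.
Square 0, 0: +0·2° lon, +0·1° lat → SW at lon 160°, lat 30°.
Cell spans 2° lon × 1° lat. Centre is SW corner plus half of each.
latitude 30.50° N, longitude 161.00° E.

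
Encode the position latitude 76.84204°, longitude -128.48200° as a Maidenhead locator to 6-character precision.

CQ56su

Shift to the Maidenhead origin (180°W, 90°S): lon 51.5180, lat 166.8420.
Field (20°×10°, letters A–R): 51.5180/20 → 2 → C, 166.8420/10 → 16 → Q; chars CQ.
Square (2°×1°, digits 0–9): 11.5180/2 → 5, 6.8420/1 → 6; chars 56.
Subsquare (5′×2.5′, letters a–x): 1.5180/0.0833333 → 18 → s, 0.8420/0.0416667 → 20 → u; chars su.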